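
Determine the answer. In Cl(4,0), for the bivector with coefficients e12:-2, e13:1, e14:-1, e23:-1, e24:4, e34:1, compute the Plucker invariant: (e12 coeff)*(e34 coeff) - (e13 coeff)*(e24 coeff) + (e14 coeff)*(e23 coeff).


Plucker relation: af - be + cd
a*f = (-2)*1 = -2
b*e = 1*4 = 4
c*d = (-1)*(-1) = 1
af - be + cd = -2 - 4 + 1
= -5


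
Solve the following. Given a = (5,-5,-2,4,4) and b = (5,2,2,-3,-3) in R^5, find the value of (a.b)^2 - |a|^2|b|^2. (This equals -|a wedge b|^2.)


a . b = 5*5 + (-5)*2 + (-2)*2 + 4*(-3) + 4*(-3)
= 25 + (-10) + (-4) + (-12) + (-12) = -13
|a|^2 = 5^2 + (-5)^2 + (-2)^2 + 4^2 + 4^2 = 86
|b|^2 = 5^2 + 2^2 + 2^2 + (-3)^2 + (-3)^2 = 51
(a.b)^2 = (-13)^2 = 169
|a|^2 * |b|^2 = 86 * 51 = 4386
Result = 169 - 4386 = -4217


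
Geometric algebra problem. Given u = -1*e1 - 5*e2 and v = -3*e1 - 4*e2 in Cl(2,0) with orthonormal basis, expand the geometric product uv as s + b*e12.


Expand: (-1*e1 - 5*e2)(-3*e1 - 4*e2)
= (-1)*(-3)*e1e1 + (-1)*(-4)*e1e2 + (-5)*(-3)*e2e1 + (-5)*(-4)*e2e2
Using e1^2 = e2^2 = 1, e2e1 = -e1e2:
Scalar part s = (-1)*(-3) + (-5)*(-4) = 3 + 20 = 23
Bivector part b = (-1)*(-4) - (-5)*(-3) = 4 - 15 = -11
uv = 23 - 11*e12


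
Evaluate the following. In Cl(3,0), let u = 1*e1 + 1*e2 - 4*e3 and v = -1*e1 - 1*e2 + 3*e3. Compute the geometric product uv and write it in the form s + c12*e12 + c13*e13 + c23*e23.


In Cl(3,0): e_i^2 = 1, e_ie_j = -e_je_i for i != j.
Scalar part = u . v = 1*(-1) + 1*(-1) + (-4)*3
= -1 + (-1) + (-12) = -14
e12 coeff = 1*(-1) - 1*(-1) = -1 - (-1) = 0
e13 coeff = 1*3 - (-4)*(-1) = 3 - 4 = -1
e23 coeff = 1*3 - (-4)*(-1) = 3 - 4 = -1
uv = -14 + 0*e12 - 1*e13 - 1*e23


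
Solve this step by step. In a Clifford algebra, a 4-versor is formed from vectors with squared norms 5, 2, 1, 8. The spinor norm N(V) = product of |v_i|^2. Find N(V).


Spinor norm N(V) = |v1|^2 * |v2|^2 * ... * |v4|^2
= 5 * 2 * 1 * 8
Running product: 5, 10, 10, 80
N(V) = 80


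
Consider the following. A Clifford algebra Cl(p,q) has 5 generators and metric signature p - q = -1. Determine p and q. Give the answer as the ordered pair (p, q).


We need p + q = 5 and p - q = -1.
Adding: 2p = 5 + (-1) = 4, so p = 2.
Then q = 5 - 2 = 3.
(p, q) = (2, 3)


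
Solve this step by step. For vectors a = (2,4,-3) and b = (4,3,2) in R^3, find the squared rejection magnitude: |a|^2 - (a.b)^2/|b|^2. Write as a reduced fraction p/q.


|a|^2 = 2^2 + 4^2 + (-3)^2 = 29
|b|^2 = 4^2 + 3^2 + 2^2 = 29
a . b = 2*4 + 4*3 + (-3)*2 = 14
(a.b)^2 = 14^2 = 196
|rej|^2 = 29 - 196/29
= (841 - 196)/29
= 645/29
In lowest terms: 645/29


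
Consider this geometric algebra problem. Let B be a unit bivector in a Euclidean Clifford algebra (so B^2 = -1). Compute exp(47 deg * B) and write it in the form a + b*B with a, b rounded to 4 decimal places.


For a unit bivector B with B^2 = -1, the exponential series gives
e^(theta*B) = cos(theta) + sin(theta)*B (the GA analogue of Euler's formula).
theta = 47 degrees = 0.820305 rad
cos(47 deg) = 0.6820
sin(47 deg) = 0.7314
exp(theta*B) = 0.6820 + 0.7314*B


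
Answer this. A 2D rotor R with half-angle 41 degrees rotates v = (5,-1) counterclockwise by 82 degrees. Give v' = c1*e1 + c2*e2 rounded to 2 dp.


Rotor R = cos(41deg) - sin(41deg)*e12
Rotation angle theta = 2 * 41 = 82 degrees
v' = R*v*~R rotates v by theta.
cos(82deg) = 0.1392, sin(82deg) = 0.9903
v'_1 = 5*cos(82deg) - (-1)*sin(82deg)
= 5*0.1392 - (-1)*0.9903
= 1.69
v'_2 = 5*sin(82deg) + (-1)*cos(82deg)
= 5*0.9903 + (-1)*0.1392
= 4.81
v' = 1.69*e1 + 4.81*e2


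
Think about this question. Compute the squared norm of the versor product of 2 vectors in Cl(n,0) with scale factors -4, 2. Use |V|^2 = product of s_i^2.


Each vector v_i has |v_i|^2 = s_i^2
Squared scales: (-4)^2 = 16, 2^2 = 4
|V|^2 = 16 * 4
= 64


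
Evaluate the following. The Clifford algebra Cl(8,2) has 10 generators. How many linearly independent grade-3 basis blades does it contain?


Number of grade-k basis blades in Cl(p,q) with n = p + q is C(n, k).
n = 8 + 2 = 10
C(10, 3) = 10! / (3! * 7!)
= 3628800 / (6 * 5040)
= 120


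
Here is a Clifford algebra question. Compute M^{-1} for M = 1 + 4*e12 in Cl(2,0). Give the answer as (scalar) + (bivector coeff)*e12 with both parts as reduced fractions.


M = 1 + 4*e12, where e12^2 = -1.
Since M commutes with its reverse ~M = a - b*e12, M * ~M = a^2 - b^2*e12^2 = a^2 + b^2.
So M^{-1} = ~M / (a^2 + b^2) = (a - b*e12)/(a^2 + b^2).
a^2 + b^2 = 1 + 16 = 17
Scalar part = 1/17 = 1/17
Bivector coeff = -4/17 = -4/17
M^{-1} = 1/17 - 4/17*e12


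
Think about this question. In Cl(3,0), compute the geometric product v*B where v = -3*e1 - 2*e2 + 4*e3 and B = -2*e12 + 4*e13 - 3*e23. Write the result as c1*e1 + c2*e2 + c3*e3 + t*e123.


vB has grade-1 (vector) and grade-3 (trivector) parts: vB = (v _| B) + (v ^ B).
Vector part <vB>_1:
  e1: -v2*b12 - v3*b13 = -(-2)*(-2) - (4)*(4) = -20
  e2: v1*b12 - v3*b23 = (-3)*(-2) - (4)*(-3) = 18
  e3: v1*b13 + v2*b23 = (-3)*(4) + (-2)*(-3) = -6
Trivector part <vB>_3:
  e123: v1*b23 - v2*b13 + v3*b12 = (-3)*(-3) - (-2)*(4) + (4)*(-2) = 9
vB = -20*e1 + 18*e2 - 6*e3 + 9*e123


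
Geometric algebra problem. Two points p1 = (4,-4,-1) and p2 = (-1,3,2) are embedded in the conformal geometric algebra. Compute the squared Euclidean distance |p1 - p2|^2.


p1 - p2 = (5, -7, -3)
|p1 - p2|^2 = 5^2 + (-7)^2 + (-3)^2
= 25 + 49 + 9
= 83


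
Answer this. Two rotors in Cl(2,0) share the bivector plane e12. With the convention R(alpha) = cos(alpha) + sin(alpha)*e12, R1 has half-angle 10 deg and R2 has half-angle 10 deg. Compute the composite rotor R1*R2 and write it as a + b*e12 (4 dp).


Same-plane rotors commute and their half-angles add:
R1*R2 = cos(a1 + a2) + sin(a1 + a2)*e12.
a1 + a2 = 10 + 10 = 20 deg
cos(20 deg) = 0.9397
sin(20 deg) = 0.3420
R1*R2 = 0.9397 + 0.3420*e12


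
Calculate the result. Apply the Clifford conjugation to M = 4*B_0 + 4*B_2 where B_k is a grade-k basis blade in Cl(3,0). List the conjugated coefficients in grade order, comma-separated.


Clifford conjugate sign for grade k: (-1)^(k(k+1)/2)
Grade 0: (-1)^(0*1/2) = (-1)^0 = 1, coeff 4 -> 4
Grade 2: (-1)^(2*3/2) = (-1)^3 = -1, coeff 4 -> -4
Conjugated coefficients: 4, -4


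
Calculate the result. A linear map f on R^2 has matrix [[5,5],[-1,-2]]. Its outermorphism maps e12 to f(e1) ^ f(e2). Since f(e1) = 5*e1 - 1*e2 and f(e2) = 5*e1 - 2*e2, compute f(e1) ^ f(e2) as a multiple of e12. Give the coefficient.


The outermorphism of a linear map f sends e1^e2 to f(e1)^f(e2).
f(e1) = 5*e1 - 1*e2
f(e2) = 5*e1 - 2*e2
f(e1) ^ f(e2) = (5*e1 - 1*e2) ^ (5*e1 - 2*e2)
= 5*(-2)*e12 + (-1)*5*e21
= (-10 - (-5))*e12
= -5*e12
Coefficient = -5


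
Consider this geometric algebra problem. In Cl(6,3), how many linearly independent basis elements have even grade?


Even subalgebra dimension = 2^(n-1)
n = 6 + 3 = 9
2^(9 - 1) = 2^8 = 256
Verification: sum of C(9,k) for even k = 1 + 36 + 126 + 84 + 9 = 256
Result = 256


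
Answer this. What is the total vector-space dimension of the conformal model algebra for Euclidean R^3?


The conformal model of R^3 uses Cl(4,1): the 3 Euclidean generators plus two extra orthogonal generators e+ (e+^2 = +1) and e- (e-^2 = -1), from which the null vectors e0, einf are built.
Number of generators m = 3 + 2 = 5.
dim Cl(p,q) = 2^m = 2^5 = 32


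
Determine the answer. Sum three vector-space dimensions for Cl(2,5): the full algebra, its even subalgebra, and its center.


n = 2 + 5 = 7
Total dim = 2^7 = 128
Even subalgebra dim = 2^6 = 64
n is odd, so center dim = 2
Sum = 128 + 64 + 2 = 194


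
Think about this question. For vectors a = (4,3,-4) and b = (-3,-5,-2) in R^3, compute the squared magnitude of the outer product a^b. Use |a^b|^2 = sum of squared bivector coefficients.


a wedge b = (a1*b2 - a2*b1)*e12 + (a1*b3 - a3*b1)*e13 + (a2*b3 - a3*b2)*e23
e12 coeff: 4*(-5) - 3*(-3) = -20 - (-9) = -11
e13 coeff: 4*(-2) - (-4)*(-3) = -8 - 12 = -20
e23 coeff: 3*(-2) - (-4)*(-5) = -6 - 20 = -26
|a wedge b|^2 = (-11)^2 + (-20)^2 + (-26)^2
= 121 + 400 + 676
= 1197


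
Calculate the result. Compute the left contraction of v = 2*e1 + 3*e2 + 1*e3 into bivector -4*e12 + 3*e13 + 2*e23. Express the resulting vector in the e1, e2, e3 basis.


Left contraction v _| B = <vB>_1 (grade-1 part of the geometric product vB).
Using e1_|e12 = e2, e2_|e12 = -e1, e1_|e13 = e3, e3_|e13 = -e1, e2_|e23 = e3, e3_|e23 = -e2:
e1 coeff: -v2*b12 - v3*b13 = -(3)*(-4) - (1)*(3) = 9
e2 coeff: v1*b12 - v3*b23 = (2)*(-4) - (1)*(2) = -10
e3 coeff: v1*b13 + v2*b23 = (2)*(3) + (3)*(2) = 12
v _| B = 9*e1 - 10*e2 + 12*e3


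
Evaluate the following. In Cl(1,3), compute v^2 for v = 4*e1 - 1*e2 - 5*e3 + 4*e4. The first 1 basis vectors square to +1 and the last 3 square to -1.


v^2 = sum of c_i^2 * e_i^2
Positive signature terms (e_i^2 = +1): 4^2 = 16
Negative signature terms (e_j^2 = -1): (-1)^2 + (-5)^2 + 4^2 = 42
v^2 = 16 - 42 = -26


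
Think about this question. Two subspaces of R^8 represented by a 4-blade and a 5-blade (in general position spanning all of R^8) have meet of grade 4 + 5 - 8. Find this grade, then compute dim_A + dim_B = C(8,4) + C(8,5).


Meet grade = grade(A) + grade(B) - n
= 4 + 5 - 8 = 1
C(8,4) = 70
C(8,5) = 56
dim_A + dim_B = 70 + 56 = 126


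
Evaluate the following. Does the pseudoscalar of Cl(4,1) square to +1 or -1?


The pseudoscalar I = e1...e_n (product of all n generators) of Cl(p,q) satisfies I^2 = (-1)^(q + n(n-1)/2).
p = 4, q = 1, n = p + q = 5
n(n-1)/2 = 5 * 4 / 2 = 10
Exponent = q + n(n-1)/2 = 1 + 10 = 11
I^2 = (-1)^11 = -1


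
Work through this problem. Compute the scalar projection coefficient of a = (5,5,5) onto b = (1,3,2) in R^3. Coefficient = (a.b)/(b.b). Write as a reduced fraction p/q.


Projection coefficient = (a . b) / (b . b)
a . b = 5*1 + 5*3 + 5*2
= 5 + 15 + 10 = 30
b . b = 1^2 + 3^2 + 2^2
= 1 + 9 + 4 = 14
Coefficient = 30/14
In lowest terms: 15/7


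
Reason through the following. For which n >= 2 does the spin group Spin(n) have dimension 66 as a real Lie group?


dim Spin(n) = dim so(n) = n(n-1)/2.
Solve n(n-1)/2 = 66, i.e. n^2 - n - 132 = 0.
Discriminant = 1 + 8*66 = 529
n = (1 + sqrt(529))/2 = (1 + 23)/2 = 12


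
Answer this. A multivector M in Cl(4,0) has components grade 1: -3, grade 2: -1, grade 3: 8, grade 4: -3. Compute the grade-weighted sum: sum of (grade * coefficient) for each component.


Grade-weighted sum = sum of grade_k * coefficient_k
1*(-3) = -3
2*(-1) = -2
3*8 = 24
4*(-3) = -12
Total = -3 + (-2) + 24 + (-12) = 7


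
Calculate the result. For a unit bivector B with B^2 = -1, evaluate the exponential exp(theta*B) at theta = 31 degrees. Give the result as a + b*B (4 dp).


For a unit bivector B with B^2 = -1, the exponential series gives
e^(theta*B) = cos(theta) + sin(theta)*B (the GA analogue of Euler's formula).
theta = 31 degrees = 0.541052 rad
cos(31 deg) = 0.8572
sin(31 deg) = 0.5150
exp(theta*B) = 0.8572 + 0.5150*B


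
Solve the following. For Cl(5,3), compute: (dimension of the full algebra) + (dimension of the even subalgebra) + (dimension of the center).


n = 5 + 3 = 8
Total dim = 2^8 = 256
Even subalgebra dim = 2^7 = 128
n is even, so center dim = 1
Sum = 256 + 128 + 1 = 385


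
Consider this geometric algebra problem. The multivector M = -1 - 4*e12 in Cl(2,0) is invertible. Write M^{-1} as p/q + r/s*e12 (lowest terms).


M = -1 - 4*e12, where e12^2 = -1.
Since M commutes with its reverse ~M = a - b*e12, M * ~M = a^2 - b^2*e12^2 = a^2 + b^2.
So M^{-1} = ~M / (a^2 + b^2) = (a - b*e12)/(a^2 + b^2).
a^2 + b^2 = 1 + 16 = 17
Scalar part = -1/17 = -1/17
Bivector coeff = 4/17 = 4/17
M^{-1} = -1/17 + 4/17*e12


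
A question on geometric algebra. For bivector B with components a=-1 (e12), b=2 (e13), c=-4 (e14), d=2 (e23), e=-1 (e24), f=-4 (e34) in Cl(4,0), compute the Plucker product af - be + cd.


Plucker relation: af - be + cd
a*f = (-1)*(-4) = 4
b*e = 2*(-1) = -2
c*d = (-4)*2 = -8
af - be + cd = 4 - (-2) + (-8)
= -2


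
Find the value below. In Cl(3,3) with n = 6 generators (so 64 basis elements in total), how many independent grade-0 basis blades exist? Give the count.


Number of grade-k basis blades in Cl(p,q) with n = p + q is C(n, k).
n = 3 + 3 = 6
C(6, 0) = 6! / (0! * 6!)
= 720 / (1 * 720)
= 1


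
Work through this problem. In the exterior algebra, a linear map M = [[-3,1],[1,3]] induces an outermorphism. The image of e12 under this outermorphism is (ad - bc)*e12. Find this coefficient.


The outermorphism of a linear map f sends e1^e2 to f(e1)^f(e2).
f(e1) = -3*e1 + 1*e2
f(e2) = 1*e1 + 3*e2
f(e1) ^ f(e2) = (-3*e1 + 1*e2) ^ (1*e1 + 3*e2)
= (-3)*3*e12 + 1*1*e21
= (-9 - 1)*e12
= -10*e12
Coefficient = -10


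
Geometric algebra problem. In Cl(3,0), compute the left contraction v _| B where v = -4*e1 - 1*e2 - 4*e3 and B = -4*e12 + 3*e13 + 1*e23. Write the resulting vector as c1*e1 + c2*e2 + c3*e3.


Left contraction v _| B = <vB>_1 (grade-1 part of the geometric product vB).
Using e1_|e12 = e2, e2_|e12 = -e1, e1_|e13 = e3, e3_|e13 = -e1, e2_|e23 = e3, e3_|e23 = -e2:
e1 coeff: -v2*b12 - v3*b13 = -(-1)*(-4) - (-4)*(3) = 8
e2 coeff: v1*b12 - v3*b23 = (-4)*(-4) - (-4)*(1) = 20
e3 coeff: v1*b13 + v2*b23 = (-4)*(3) + (-1)*(1) = -13
v _| B = 8*e1 + 20*e2 - 13*e3


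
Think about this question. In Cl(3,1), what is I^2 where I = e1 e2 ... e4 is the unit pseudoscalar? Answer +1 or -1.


The pseudoscalar I = e1...e_n (product of all n generators) of Cl(p,q) satisfies I^2 = (-1)^(q + n(n-1)/2).
p = 3, q = 1, n = p + q = 4
n(n-1)/2 = 4 * 3 / 2 = 6
Exponent = q + n(n-1)/2 = 1 + 6 = 7
I^2 = (-1)^7 = -1


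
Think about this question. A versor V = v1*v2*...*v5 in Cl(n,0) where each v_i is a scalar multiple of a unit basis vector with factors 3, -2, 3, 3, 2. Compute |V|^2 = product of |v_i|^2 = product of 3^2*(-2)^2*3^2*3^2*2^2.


Each vector v_i has |v_i|^2 = s_i^2
Squared scales: 3^2 = 9, (-2)^2 = 4, 3^2 = 9, 3^2 = 9, 2^2 = 4
|V|^2 = 9 * 4 * 9 * 9 * 4
= 11664


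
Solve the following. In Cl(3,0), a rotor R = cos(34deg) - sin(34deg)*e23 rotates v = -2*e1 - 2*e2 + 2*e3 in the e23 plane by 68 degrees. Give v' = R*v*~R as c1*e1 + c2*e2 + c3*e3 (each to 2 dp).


Rotor R = cos(34deg) - sin(34deg)*e23
Rotation angle theta = 2 * 34 = 68 degrees in the e23 plane (e2 -> e3).
The component perpendicular to the plane (e1) is invariant: v'_1 = v1 = -2.00
cos(68deg) = 0.3746, sin(68deg) = 0.9272
v'_2 = v2*cos(theta) - v3*sin(theta) = -2*0.3746 - 2*0.9272 = -2.60
v'_3 = v2*sin(theta) + v3*cos(theta) = -2*0.9272 + 2*0.3746 = -1.11
v' = -2.00*e1 - 2.60*e2 - 1.11*e3


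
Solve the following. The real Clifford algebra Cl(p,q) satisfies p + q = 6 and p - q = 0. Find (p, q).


We need p + q = 6 and p - q = 0.
Adding: 2p = 6 + 0 = 6, so p = 3.
Then q = 6 - 3 = 3.
(p, q) = (3, 3)


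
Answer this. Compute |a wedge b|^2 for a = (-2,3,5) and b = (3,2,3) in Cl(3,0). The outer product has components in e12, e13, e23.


a wedge b = (a1*b2 - a2*b1)*e12 + (a1*b3 - a3*b1)*e13 + (a2*b3 - a3*b2)*e23
e12 coeff: (-2)*2 - 3*3 = -4 - 9 = -13
e13 coeff: (-2)*3 - 5*3 = -6 - 15 = -21
e23 coeff: 3*3 - 5*2 = 9 - 10 = -1
|a wedge b|^2 = (-13)^2 + (-21)^2 + (-1)^2
= 169 + 441 + 1
= 611


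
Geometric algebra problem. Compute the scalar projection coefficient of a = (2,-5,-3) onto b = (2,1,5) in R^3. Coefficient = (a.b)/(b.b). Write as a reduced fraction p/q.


Projection coefficient = (a . b) / (b . b)
a . b = 2*2 + (-5)*1 + (-3)*5
= 4 + (-5) + (-15) = -16
b . b = 2^2 + 1^2 + 5^2
= 4 + 1 + 25 = 30
Coefficient = -16/30
In lowest terms: -8/15


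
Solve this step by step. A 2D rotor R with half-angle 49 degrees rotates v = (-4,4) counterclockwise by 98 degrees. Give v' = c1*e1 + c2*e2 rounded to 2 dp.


Rotor R = cos(49deg) - sin(49deg)*e12
Rotation angle theta = 2 * 49 = 98 degrees
v' = R*v*~R rotates v by theta.
cos(98deg) = -0.1392, sin(98deg) = 0.9903
v'_1 = -4*cos(98deg) - 4*sin(98deg)
= -4*(-0.1392) - 4*0.9903
= -3.40
v'_2 = -4*sin(98deg) + 4*cos(98deg)
= -4*0.9903 + 4*(-0.1392)
= -4.52
v' = -3.40*e1 - 4.52*e2


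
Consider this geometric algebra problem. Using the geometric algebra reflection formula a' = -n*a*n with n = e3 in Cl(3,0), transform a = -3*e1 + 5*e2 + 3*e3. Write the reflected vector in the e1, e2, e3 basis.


Reflection formula: a' = -n*a*n, with n = e3 (unit vector, n^2 = 1).
For reflection through hyperplane perp to e3:
The component along e3 flips sign, others stay.
a = (-3, 5, 3)
a' = (-3, 5, -3)
a' = -3*e1 + 5*e2 - 3*e3


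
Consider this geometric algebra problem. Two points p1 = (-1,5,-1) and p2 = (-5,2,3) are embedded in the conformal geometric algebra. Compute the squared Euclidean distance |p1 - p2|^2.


p1 - p2 = (4, 3, -4)
|p1 - p2|^2 = 4^2 + 3^2 + (-4)^2
= 16 + 9 + 16
= 41


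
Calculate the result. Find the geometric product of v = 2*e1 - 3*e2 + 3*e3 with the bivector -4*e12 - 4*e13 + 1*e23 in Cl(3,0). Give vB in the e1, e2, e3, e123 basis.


vB has grade-1 (vector) and grade-3 (trivector) parts: vB = (v _| B) + (v ^ B).
Vector part <vB>_1:
  e1: -v2*b12 - v3*b13 = -(-3)*(-4) - (3)*(-4) = 0
  e2: v1*b12 - v3*b23 = (2)*(-4) - (3)*(1) = -11
  e3: v1*b13 + v2*b23 = (2)*(-4) + (-3)*(1) = -11
Trivector part <vB>_3:
  e123: v1*b23 - v2*b13 + v3*b12 = (2)*(1) - (-3)*(-4) + (3)*(-4) = -22
vB = 0*e1 - 11*e2 - 11*e3 - 22*e123


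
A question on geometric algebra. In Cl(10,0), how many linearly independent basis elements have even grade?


Even subalgebra dimension = 2^(n-1)
n = 10 + 0 = 10
2^(10 - 1) = 2^9 = 512
Verification: sum of C(10,k) for even k = 1 + 45 + 210 + 210 + 45 + 1 = 512
Result = 512


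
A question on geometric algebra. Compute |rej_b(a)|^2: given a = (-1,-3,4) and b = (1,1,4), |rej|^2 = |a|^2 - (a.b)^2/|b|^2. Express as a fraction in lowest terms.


|a|^2 = (-1)^2 + (-3)^2 + 4^2 = 26
|b|^2 = 1^2 + 1^2 + 4^2 = 18
a . b = (-1)*1 + (-3)*1 + 4*4 = 12
(a.b)^2 = 12^2 = 144
|rej|^2 = 26 - 144/18
= (468 - 144)/18
= 324/18
In lowest terms: 18/1


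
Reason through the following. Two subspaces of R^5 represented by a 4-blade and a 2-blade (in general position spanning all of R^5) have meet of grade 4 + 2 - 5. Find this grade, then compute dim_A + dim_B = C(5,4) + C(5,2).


Meet grade = grade(A) + grade(B) - n
= 4 + 2 - 5 = 1
C(5,4) = 5
C(5,2) = 10
dim_A + dim_B = 5 + 10 = 15


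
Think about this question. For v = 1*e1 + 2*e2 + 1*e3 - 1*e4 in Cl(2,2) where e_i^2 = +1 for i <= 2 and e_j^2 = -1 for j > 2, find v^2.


v^2 = sum of c_i^2 * e_i^2
Positive signature terms (e_i^2 = +1): 1^2 + 2^2 = 5
Negative signature terms (e_j^2 = -1): 1^2 + (-1)^2 = 2
v^2 = 5 - 2 = 3


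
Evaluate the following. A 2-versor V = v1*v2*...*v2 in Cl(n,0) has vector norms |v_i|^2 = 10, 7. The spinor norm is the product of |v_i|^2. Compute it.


Spinor norm N(V) = |v1|^2 * |v2|^2 * ... * |v2|^2
= 10 * 7
Running product: 10, 70
N(V) = 70


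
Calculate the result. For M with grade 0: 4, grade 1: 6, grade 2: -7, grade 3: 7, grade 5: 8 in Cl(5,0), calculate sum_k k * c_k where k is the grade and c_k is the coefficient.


Grade-weighted sum = sum of grade_k * coefficient_k
0*4 = 0
1*6 = 6
2*(-7) = -14
3*7 = 21
5*8 = 40
Total = 0 + 6 + (-14) + 21 + 40 = 53


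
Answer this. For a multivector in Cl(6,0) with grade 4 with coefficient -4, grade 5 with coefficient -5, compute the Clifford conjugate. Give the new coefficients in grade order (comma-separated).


Clifford conjugate sign for grade k: (-1)^(k(k+1)/2)
Grade 4: (-1)^(4*5/2) = (-1)^10 = 1, coeff -4 -> -4
Grade 5: (-1)^(5*6/2) = (-1)^15 = -1, coeff -5 -> 5
Conjugated coefficients: -4, 5


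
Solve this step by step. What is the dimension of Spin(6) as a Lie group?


Spin(n) double-covers SO(n); both have Lie algebra so(n) of dimension n(n-1)/2.
n = 6
n(n-1) = 6 * 5 = 30
dim Spin(6) = 30/2 = 15


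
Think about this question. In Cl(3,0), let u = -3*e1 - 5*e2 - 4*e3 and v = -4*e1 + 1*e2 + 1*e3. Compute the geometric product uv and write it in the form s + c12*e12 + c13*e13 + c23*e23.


In Cl(3,0): e_i^2 = 1, e_ie_j = -e_je_i for i != j.
Scalar part = u . v = (-3)*(-4) + (-5)*1 + (-4)*1
= 12 + (-5) + (-4) = 3
e12 coeff = (-3)*1 - (-5)*(-4) = -3 - 20 = -23
e13 coeff = (-3)*1 - (-4)*(-4) = -3 - 16 = -19
e23 coeff = (-5)*1 - (-4)*1 = -5 - (-4) = -1
uv = 3 - 23*e12 - 19*e13 - 1*e23


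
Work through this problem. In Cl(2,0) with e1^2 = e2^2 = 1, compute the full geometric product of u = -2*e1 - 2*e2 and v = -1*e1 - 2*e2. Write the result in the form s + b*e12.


Expand: (-2*e1 - 2*e2)(-1*e1 - 2*e2)
= (-2)*(-1)*e1e1 + (-2)*(-2)*e1e2 + (-2)*(-1)*e2e1 + (-2)*(-2)*e2e2
Using e1^2 = e2^2 = 1, e2e1 = -e1e2:
Scalar part s = (-2)*(-1) + (-2)*(-2) = 2 + 4 = 6
Bivector part b = (-2)*(-2) - (-2)*(-1) = 4 - 2 = 2
uv = 6 + 2*e12


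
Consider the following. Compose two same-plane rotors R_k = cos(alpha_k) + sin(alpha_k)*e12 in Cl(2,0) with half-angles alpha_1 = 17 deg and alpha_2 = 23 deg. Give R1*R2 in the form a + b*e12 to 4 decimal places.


Same-plane rotors commute and their half-angles add:
R1*R2 = cos(a1 + a2) + sin(a1 + a2)*e12.
a1 + a2 = 17 + 23 = 40 deg
cos(40 deg) = 0.7660
sin(40 deg) = 0.6428
R1*R2 = 0.7660 + 0.6428*e12


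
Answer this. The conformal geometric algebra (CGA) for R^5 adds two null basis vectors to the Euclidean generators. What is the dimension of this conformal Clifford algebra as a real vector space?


The conformal model of R^5 uses Cl(6,1): the 5 Euclidean generators plus two extra orthogonal generators e+ (e+^2 = +1) and e- (e-^2 = -1), from which the null vectors e0, einf are built.
Number of generators m = 5 + 2 = 7.
dim Cl(p,q) = 2^m = 2^7 = 128


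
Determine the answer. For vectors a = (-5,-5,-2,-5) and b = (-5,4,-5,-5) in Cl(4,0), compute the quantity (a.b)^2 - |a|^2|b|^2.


a . b = (-5)*(-5) + (-5)*4 + (-2)*(-5) + (-5)*(-5)
= 25 + (-20) + 10 + 25 = 40
|a|^2 = (-5)^2 + (-5)^2 + (-2)^2 + (-5)^2 = 79
|b|^2 = (-5)^2 + 4^2 + (-5)^2 + (-5)^2 = 91
(a.b)^2 = 40^2 = 1600
|a|^2 * |b|^2 = 79 * 91 = 7189
Result = 1600 - 7189 = -5589


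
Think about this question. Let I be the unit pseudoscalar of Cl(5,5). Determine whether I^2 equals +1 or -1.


The pseudoscalar I = e1...e_n (product of all n generators) of Cl(p,q) satisfies I^2 = (-1)^(q + n(n-1)/2).
p = 5, q = 5, n = p + q = 10
n(n-1)/2 = 10 * 9 / 2 = 45
Exponent = q + n(n-1)/2 = 5 + 45 = 50
I^2 = (-1)^50 = +1


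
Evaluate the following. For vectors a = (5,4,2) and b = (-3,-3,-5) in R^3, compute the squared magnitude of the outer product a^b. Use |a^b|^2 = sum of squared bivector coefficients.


a wedge b = (a1*b2 - a2*b1)*e12 + (a1*b3 - a3*b1)*e13 + (a2*b3 - a3*b2)*e23
e12 coeff: 5*(-3) - 4*(-3) = -15 - (-12) = -3
e13 coeff: 5*(-5) - 2*(-3) = -25 - (-6) = -19
e23 coeff: 4*(-5) - 2*(-3) = -20 - (-6) = -14
|a wedge b|^2 = (-3)^2 + (-19)^2 + (-14)^2
= 9 + 361 + 196
= 566


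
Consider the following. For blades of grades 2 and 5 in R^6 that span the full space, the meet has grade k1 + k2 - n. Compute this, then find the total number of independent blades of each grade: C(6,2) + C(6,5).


Meet grade = grade(A) + grade(B) - n
= 2 + 5 - 6 = 1
C(6,2) = 15
C(6,5) = 6
dim_A + dim_B = 15 + 6 = 21


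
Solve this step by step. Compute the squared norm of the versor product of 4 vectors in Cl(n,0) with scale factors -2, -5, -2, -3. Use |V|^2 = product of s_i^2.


Each vector v_i has |v_i|^2 = s_i^2
Squared scales: (-2)^2 = 4, (-5)^2 = 25, (-2)^2 = 4, (-3)^2 = 9
|V|^2 = 4 * 25 * 4 * 9
= 3600


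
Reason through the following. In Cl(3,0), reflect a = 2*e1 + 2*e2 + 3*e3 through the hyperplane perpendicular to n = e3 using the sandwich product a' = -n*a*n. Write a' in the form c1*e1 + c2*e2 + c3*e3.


Reflection formula: a' = -n*a*n, with n = e3 (unit vector, n^2 = 1).
For reflection through hyperplane perp to e3:
The component along e3 flips sign, others stay.
a = (2, 2, 3)
a' = (2, 2, -3)
a' = 2*e1 + 2*e2 - 3*e3


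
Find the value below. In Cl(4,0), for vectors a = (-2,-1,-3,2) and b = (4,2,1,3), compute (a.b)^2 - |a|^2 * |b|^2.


a . b = (-2)*4 + (-1)*2 + (-3)*1 + 2*3
= -8 + (-2) + (-3) + 6 = -7
|a|^2 = (-2)^2 + (-1)^2 + (-3)^2 + 2^2 = 18
|b|^2 = 4^2 + 2^2 + 1^2 + 3^2 = 30
(a.b)^2 = (-7)^2 = 49
|a|^2 * |b|^2 = 18 * 30 = 540
Result = 49 - 540 = -491


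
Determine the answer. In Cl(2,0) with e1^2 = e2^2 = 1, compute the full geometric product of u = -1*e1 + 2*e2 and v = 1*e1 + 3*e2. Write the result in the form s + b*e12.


Expand: (-1*e1 + 2*e2)(1*e1 + 3*e2)
= (-1)*1*e1e1 + (-1)*3*e1e2 + 2*1*e2e1 + 2*3*e2e2
Using e1^2 = e2^2 = 1, e2e1 = -e1e2:
Scalar part s = (-1)*1 + 2*3 = -1 + 6 = 5
Bivector part b = (-1)*3 - 2*1 = -3 - 2 = -5
uv = 5 - 5*e12


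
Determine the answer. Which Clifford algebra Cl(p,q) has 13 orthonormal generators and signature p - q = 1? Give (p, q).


We need p + q = 13 and p - q = 1.
Adding: 2p = 13 + 1 = 14, so p = 7.
Then q = 13 - 7 = 6.
(p, q) = (7, 6)


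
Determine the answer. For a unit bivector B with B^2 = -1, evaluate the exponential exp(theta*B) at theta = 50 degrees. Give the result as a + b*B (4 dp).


For a unit bivector B with B^2 = -1, the exponential series gives
e^(theta*B) = cos(theta) + sin(theta)*B (the GA analogue of Euler's formula).
theta = 50 degrees = 0.872665 rad
cos(50 deg) = 0.6428
sin(50 deg) = 0.7660
exp(theta*B) = 0.6428 + 0.7660*B


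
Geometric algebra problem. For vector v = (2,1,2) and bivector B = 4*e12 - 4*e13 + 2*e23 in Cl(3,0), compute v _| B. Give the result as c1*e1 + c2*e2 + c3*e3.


Left contraction v _| B = <vB>_1 (grade-1 part of the geometric product vB).
Using e1_|e12 = e2, e2_|e12 = -e1, e1_|e13 = e3, e3_|e13 = -e1, e2_|e23 = e3, e3_|e23 = -e2:
e1 coeff: -v2*b12 - v3*b13 = -(1)*(4) - (2)*(-4) = 4
e2 coeff: v1*b12 - v3*b23 = (2)*(4) - (2)*(2) = 4
e3 coeff: v1*b13 + v2*b23 = (2)*(-4) + (1)*(2) = -6
v _| B = 4*e1 + 4*e2 - 6*e3


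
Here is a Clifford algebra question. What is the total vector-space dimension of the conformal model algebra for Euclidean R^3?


The conformal model of R^3 uses Cl(4,1): the 3 Euclidean generators plus two extra orthogonal generators e+ (e+^2 = +1) and e- (e-^2 = -1), from which the null vectors e0, einf are built.
Number of generators m = 3 + 2 = 5.
dim Cl(p,q) = 2^m = 2^5 = 32


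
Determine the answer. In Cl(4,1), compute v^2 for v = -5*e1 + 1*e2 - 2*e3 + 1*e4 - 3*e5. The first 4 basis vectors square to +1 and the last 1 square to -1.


v^2 = sum of c_i^2 * e_i^2
Positive signature terms (e_i^2 = +1): (-5)^2 + 1^2 + (-2)^2 + 1^2 = 31
Negative signature terms (e_j^2 = -1): (-3)^2 = 9
v^2 = 31 - 9 = 22


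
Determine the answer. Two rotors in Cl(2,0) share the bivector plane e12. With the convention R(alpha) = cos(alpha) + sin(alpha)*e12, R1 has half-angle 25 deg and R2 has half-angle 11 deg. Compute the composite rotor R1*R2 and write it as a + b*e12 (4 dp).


Same-plane rotors commute and their half-angles add:
R1*R2 = cos(a1 + a2) + sin(a1 + a2)*e12.
a1 + a2 = 25 + 11 = 36 deg
cos(36 deg) = 0.8090
sin(36 deg) = 0.5878
R1*R2 = 0.8090 + 0.5878*e12


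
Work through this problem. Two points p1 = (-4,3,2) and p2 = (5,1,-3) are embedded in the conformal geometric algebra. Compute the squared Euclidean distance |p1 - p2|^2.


p1 - p2 = (-9, 2, 5)
|p1 - p2|^2 = (-9)^2 + 2^2 + 5^2
= 81 + 4 + 25
= 110


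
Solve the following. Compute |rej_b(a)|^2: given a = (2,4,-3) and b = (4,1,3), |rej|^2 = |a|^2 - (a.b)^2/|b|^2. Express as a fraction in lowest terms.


|a|^2 = 2^2 + 4^2 + (-3)^2 = 29
|b|^2 = 4^2 + 1^2 + 3^2 = 26
a . b = 2*4 + 4*1 + (-3)*3 = 3
(a.b)^2 = 3^2 = 9
|rej|^2 = 29 - 9/26
= (754 - 9)/26
= 745/26
In lowest terms: 745/26


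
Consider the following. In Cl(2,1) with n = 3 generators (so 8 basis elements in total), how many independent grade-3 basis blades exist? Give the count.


Number of grade-k basis blades in Cl(p,q) with n = p + q is C(n, k).
n = 2 + 1 = 3
C(3, 3) = 3! / (3! * 0!)
= 6 / (6 * 1)
= 1


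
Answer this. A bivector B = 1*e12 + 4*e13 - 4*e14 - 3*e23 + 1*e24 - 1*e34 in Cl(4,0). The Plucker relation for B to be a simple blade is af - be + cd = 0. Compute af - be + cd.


Plucker relation: af - be + cd
a*f = 1*(-1) = -1
b*e = 4*1 = 4
c*d = (-4)*(-3) = 12
af - be + cd = -1 - 4 + 12
= 7


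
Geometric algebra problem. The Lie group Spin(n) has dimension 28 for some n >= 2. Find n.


dim Spin(n) = dim so(n) = n(n-1)/2.
Solve n(n-1)/2 = 28, i.e. n^2 - n - 56 = 0.
Discriminant = 1 + 8*28 = 225
n = (1 + sqrt(225))/2 = (1 + 15)/2 = 8


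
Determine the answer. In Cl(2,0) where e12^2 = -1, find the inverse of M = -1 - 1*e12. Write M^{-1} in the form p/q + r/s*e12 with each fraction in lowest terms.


M = -1 - 1*e12, where e12^2 = -1.
Since M commutes with its reverse ~M = a - b*e12, M * ~M = a^2 - b^2*e12^2 = a^2 + b^2.
So M^{-1} = ~M / (a^2 + b^2) = (a - b*e12)/(a^2 + b^2).
a^2 + b^2 = 1 + 1 = 2
Scalar part = -1/2 = -1/2
Bivector coeff = 1/2 = 1/2
M^{-1} = -1/2 + 1/2*e12


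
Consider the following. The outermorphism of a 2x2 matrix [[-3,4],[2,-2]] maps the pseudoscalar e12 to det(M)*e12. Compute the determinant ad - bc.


The outermorphism of a linear map f sends e1^e2 to f(e1)^f(e2).
f(e1) = -3*e1 + 2*e2
f(e2) = 4*e1 - 2*e2
f(e1) ^ f(e2) = (-3*e1 + 2*e2) ^ (4*e1 - 2*e2)
= (-3)*(-2)*e12 + 2*4*e21
= (6 - 8)*e12
= -2*e12
Coefficient = -2


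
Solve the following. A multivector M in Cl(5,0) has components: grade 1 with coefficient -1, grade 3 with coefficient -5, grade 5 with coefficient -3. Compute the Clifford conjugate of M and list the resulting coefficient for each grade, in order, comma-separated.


Clifford conjugate sign for grade k: (-1)^(k(k+1)/2)
Grade 1: (-1)^(1*2/2) = (-1)^1 = -1, coeff -1 -> 1
Grade 3: (-1)^(3*4/2) = (-1)^6 = 1, coeff -5 -> -5
Grade 5: (-1)^(5*6/2) = (-1)^15 = -1, coeff -3 -> 3
Conjugated coefficients: 1, -5, 3


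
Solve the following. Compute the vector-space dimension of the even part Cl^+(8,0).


Even subalgebra dimension = 2^(n-1)
n = 8 + 0 = 8
2^(8 - 1) = 2^7 = 128
Verification: sum of C(8,k) for even k = 1 + 28 + 70 + 28 + 1 = 128
Result = 128


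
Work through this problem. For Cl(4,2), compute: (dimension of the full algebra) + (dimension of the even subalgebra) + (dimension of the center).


n = 4 + 2 = 6
Total dim = 2^6 = 64
Even subalgebra dim = 2^5 = 32
n is even, so center dim = 1
Sum = 64 + 32 + 1 = 97


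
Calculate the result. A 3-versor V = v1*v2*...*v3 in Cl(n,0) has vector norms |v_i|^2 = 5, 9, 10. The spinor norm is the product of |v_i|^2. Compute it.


Spinor norm N(V) = |v1|^2 * |v2|^2 * ... * |v3|^2
= 5 * 9 * 10
Running product: 5, 45, 450
N(V) = 450


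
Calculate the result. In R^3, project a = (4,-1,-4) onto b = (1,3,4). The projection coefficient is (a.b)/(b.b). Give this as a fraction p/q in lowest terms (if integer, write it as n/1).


Projection coefficient = (a . b) / (b . b)
a . b = 4*1 + (-1)*3 + (-4)*4
= 4 + (-3) + (-16) = -15
b . b = 1^2 + 3^2 + 4^2
= 1 + 9 + 16 = 26
Coefficient = -15/26
In lowest terms: -15/26


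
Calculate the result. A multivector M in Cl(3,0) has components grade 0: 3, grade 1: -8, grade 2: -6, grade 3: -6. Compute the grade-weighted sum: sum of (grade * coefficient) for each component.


Grade-weighted sum = sum of grade_k * coefficient_k
0*3 = 0
1*(-8) = -8
2*(-6) = -12
3*(-6) = -18
Total = 0 + (-8) + (-12) + (-18) = -38


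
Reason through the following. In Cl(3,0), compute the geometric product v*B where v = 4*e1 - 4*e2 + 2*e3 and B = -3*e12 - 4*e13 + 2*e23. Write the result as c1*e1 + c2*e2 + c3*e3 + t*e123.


vB has grade-1 (vector) and grade-3 (trivector) parts: vB = (v _| B) + (v ^ B).
Vector part <vB>_1:
  e1: -v2*b12 - v3*b13 = -(-4)*(-3) - (2)*(-4) = -4
  e2: v1*b12 - v3*b23 = (4)*(-3) - (2)*(2) = -16
  e3: v1*b13 + v2*b23 = (4)*(-4) + (-4)*(2) = -24
Trivector part <vB>_3:
  e123: v1*b23 - v2*b13 + v3*b12 = (4)*(2) - (-4)*(-4) + (2)*(-3) = -14
vB = -4*e1 - 16*e2 - 24*e3 - 14*e123


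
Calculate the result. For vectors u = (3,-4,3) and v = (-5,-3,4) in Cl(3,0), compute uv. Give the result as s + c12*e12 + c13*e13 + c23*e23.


In Cl(3,0): e_i^2 = 1, e_ie_j = -e_je_i for i != j.
Scalar part = u . v = 3*(-5) + (-4)*(-3) + 3*4
= -15 + 12 + 12 = 9
e12 coeff = 3*(-3) - (-4)*(-5) = -9 - 20 = -29
e13 coeff = 3*4 - 3*(-5) = 12 - (-15) = 27
e23 coeff = (-4)*4 - 3*(-3) = -16 - (-9) = -7
uv = 9 - 29*e12 + 27*e13 - 7*e23


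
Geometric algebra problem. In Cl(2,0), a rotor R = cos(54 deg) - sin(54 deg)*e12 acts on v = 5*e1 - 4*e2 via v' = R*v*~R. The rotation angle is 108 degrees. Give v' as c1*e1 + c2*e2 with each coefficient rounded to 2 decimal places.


Rotor R = cos(54deg) - sin(54deg)*e12
Rotation angle theta = 2 * 54 = 108 degrees
v' = R*v*~R rotates v by theta.
cos(108deg) = -0.3090, sin(108deg) = 0.9511
v'_1 = 5*cos(108deg) - (-4)*sin(108deg)
= 5*(-0.3090) - (-4)*0.9511
= 2.26
v'_2 = 5*sin(108deg) + (-4)*cos(108deg)
= 5*0.9511 + (-4)*(-0.3090)
= 5.99
v' = 2.26*e1 + 5.99*e2


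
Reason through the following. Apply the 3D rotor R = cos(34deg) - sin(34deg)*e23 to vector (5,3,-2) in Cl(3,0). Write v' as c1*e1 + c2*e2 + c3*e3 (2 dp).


Rotor R = cos(34deg) - sin(34deg)*e23
Rotation angle theta = 2 * 34 = 68 degrees in the e23 plane (e2 -> e3).
The component perpendicular to the plane (e1) is invariant: v'_1 = v1 = 5.00
cos(68deg) = 0.3746, sin(68deg) = 0.9272
v'_2 = v2*cos(theta) - v3*sin(theta) = 3*0.3746 - (-2)*0.9272 = 2.98
v'_3 = v2*sin(theta) + v3*cos(theta) = 3*0.9272 + (-2)*0.3746 = 2.03
v' = 5.00*e1 + 2.98*e2 + 2.03*e3


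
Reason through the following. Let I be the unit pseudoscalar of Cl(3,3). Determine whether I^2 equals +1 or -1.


The pseudoscalar I = e1...e_n (product of all n generators) of Cl(p,q) satisfies I^2 = (-1)^(q + n(n-1)/2).
p = 3, q = 3, n = p + q = 6
n(n-1)/2 = 6 * 5 / 2 = 15
Exponent = q + n(n-1)/2 = 3 + 15 = 18
I^2 = (-1)^18 = +1


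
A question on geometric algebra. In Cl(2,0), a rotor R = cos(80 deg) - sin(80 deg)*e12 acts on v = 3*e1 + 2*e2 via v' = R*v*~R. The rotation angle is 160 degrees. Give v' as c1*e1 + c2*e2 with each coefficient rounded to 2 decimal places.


Rotor R = cos(80deg) - sin(80deg)*e12
Rotation angle theta = 2 * 80 = 160 degrees
v' = R*v*~R rotates v by theta.
cos(160deg) = -0.9397, sin(160deg) = 0.3420
v'_1 = 3*cos(160deg) - 2*sin(160deg)
= 3*(-0.9397) - 2*0.3420
= -3.50
v'_2 = 3*sin(160deg) + 2*cos(160deg)
= 3*0.3420 + 2*(-0.9397)
= -0.85
v' = -3.50*e1 - 0.85*e2


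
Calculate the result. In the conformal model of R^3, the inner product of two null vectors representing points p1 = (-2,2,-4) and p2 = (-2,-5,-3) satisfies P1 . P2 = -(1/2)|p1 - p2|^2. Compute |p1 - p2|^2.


p1 - p2 = (0, 7, -1)
|p1 - p2|^2 = 0^2 + 7^2 + (-1)^2
= 0 + 49 + 1
= 50


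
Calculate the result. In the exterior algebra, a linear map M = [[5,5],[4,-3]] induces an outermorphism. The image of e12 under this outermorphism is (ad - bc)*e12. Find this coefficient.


The outermorphism of a linear map f sends e1^e2 to f(e1)^f(e2).
f(e1) = 5*e1 + 4*e2
f(e2) = 5*e1 - 3*e2
f(e1) ^ f(e2) = (5*e1 + 4*e2) ^ (5*e1 - 3*e2)
= 5*(-3)*e12 + 4*5*e21
= (-15 - 20)*e12
= -35*e12
Coefficient = -35


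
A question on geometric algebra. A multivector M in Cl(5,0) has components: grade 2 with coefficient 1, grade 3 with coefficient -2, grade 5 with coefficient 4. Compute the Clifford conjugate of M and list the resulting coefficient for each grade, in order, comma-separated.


Clifford conjugate sign for grade k: (-1)^(k(k+1)/2)
Grade 2: (-1)^(2*3/2) = (-1)^3 = -1, coeff 1 -> -1
Grade 3: (-1)^(3*4/2) = (-1)^6 = 1, coeff -2 -> -2
Grade 5: (-1)^(5*6/2) = (-1)^15 = -1, coeff 4 -> -4
Conjugated coefficients: -1, -2, -4


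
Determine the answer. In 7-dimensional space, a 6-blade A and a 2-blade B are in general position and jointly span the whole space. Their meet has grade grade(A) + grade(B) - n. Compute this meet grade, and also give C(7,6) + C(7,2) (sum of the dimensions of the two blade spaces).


Meet grade = grade(A) + grade(B) - n
= 6 + 2 - 7 = 1
C(7,6) = 7
C(7,2) = 21
dim_A + dim_B = 7 + 21 = 28


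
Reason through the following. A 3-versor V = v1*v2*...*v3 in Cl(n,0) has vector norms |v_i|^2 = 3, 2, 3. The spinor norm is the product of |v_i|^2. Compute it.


Spinor norm N(V) = |v1|^2 * |v2|^2 * ... * |v3|^2
= 3 * 2 * 3
Running product: 3, 6, 18
N(V) = 18


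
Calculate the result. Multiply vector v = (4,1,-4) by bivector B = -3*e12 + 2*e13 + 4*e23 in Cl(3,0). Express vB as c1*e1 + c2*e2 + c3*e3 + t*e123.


vB has grade-1 (vector) and grade-3 (trivector) parts: vB = (v _| B) + (v ^ B).
Vector part <vB>_1:
  e1: -v2*b12 - v3*b13 = -(1)*(-3) - (-4)*(2) = 11
  e2: v1*b12 - v3*b23 = (4)*(-3) - (-4)*(4) = 4
  e3: v1*b13 + v2*b23 = (4)*(2) + (1)*(4) = 12
Trivector part <vB>_3:
  e123: v1*b23 - v2*b13 + v3*b12 = (4)*(4) - (1)*(2) + (-4)*(-3) = 26
vB = 11*e1 + 4*e2 + 12*e3 + 26*e123


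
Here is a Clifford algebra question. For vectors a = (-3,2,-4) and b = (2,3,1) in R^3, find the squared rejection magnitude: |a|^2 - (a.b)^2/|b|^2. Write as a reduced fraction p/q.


|a|^2 = (-3)^2 + 2^2 + (-4)^2 = 29
|b|^2 = 2^2 + 3^2 + 1^2 = 14
a . b = (-3)*2 + 2*3 + (-4)*1 = -4
(a.b)^2 = (-4)^2 = 16
|rej|^2 = 29 - 16/14
= (406 - 16)/14
= 390/14
In lowest terms: 195/7


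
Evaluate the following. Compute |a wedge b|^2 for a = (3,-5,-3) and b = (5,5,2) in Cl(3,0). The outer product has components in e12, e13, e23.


a wedge b = (a1*b2 - a2*b1)*e12 + (a1*b3 - a3*b1)*e13 + (a2*b3 - a3*b2)*e23
e12 coeff: 3*5 - (-5)*5 = 15 - (-25) = 40
e13 coeff: 3*2 - (-3)*5 = 6 - (-15) = 21
e23 coeff: (-5)*2 - (-3)*5 = -10 - (-15) = 5
|a wedge b|^2 = 40^2 + 21^2 + 5^2
= 1600 + 441 + 25
= 2066


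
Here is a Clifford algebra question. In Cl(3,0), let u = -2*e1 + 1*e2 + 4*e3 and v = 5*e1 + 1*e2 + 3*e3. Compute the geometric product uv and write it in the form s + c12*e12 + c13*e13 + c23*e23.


In Cl(3,0): e_i^2 = 1, e_ie_j = -e_je_i for i != j.
Scalar part = u . v = (-2)*5 + 1*1 + 4*3
= -10 + 1 + 12 = 3
e12 coeff = (-2)*1 - 1*5 = -2 - 5 = -7
e13 coeff = (-2)*3 - 4*5 = -6 - 20 = -26
e23 coeff = 1*3 - 4*1 = 3 - 4 = -1
uv = 3 - 7*e12 - 26*e13 - 1*e23


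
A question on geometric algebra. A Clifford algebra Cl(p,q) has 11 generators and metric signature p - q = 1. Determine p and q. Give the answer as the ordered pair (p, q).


We need p + q = 11 and p - q = 1.
Adding: 2p = 11 + 1 = 12, so p = 6.
Then q = 11 - 6 = 5.
(p, q) = (6, 5)


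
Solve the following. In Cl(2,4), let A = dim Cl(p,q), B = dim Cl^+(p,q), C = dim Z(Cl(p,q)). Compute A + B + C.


n = 2 + 4 = 6
Total dim = 2^6 = 64
Even subalgebra dim = 2^5 = 32
n is even, so center dim = 1
Sum = 64 + 32 + 1 = 97


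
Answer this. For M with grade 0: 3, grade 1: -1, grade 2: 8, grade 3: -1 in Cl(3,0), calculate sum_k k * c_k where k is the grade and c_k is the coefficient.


Grade-weighted sum = sum of grade_k * coefficient_k
0*3 = 0
1*(-1) = -1
2*8 = 16
3*(-1) = -3
Total = 0 + (-1) + 16 + (-3) = 12


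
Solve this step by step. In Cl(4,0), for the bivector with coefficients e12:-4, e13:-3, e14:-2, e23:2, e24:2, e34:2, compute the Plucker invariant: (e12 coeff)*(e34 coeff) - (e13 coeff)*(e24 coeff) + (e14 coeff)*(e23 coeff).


Plucker relation: af - be + cd
a*f = (-4)*2 = -8
b*e = (-3)*2 = -6
c*d = (-2)*2 = -4
af - be + cd = -8 - (-6) + (-4)
= -6


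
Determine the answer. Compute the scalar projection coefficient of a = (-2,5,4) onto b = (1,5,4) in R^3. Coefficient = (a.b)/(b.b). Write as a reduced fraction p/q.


Projection coefficient = (a . b) / (b . b)
a . b = (-2)*1 + 5*5 + 4*4
= -2 + 25 + 16 = 39
b . b = 1^2 + 5^2 + 4^2
= 1 + 25 + 16 = 42
Coefficient = 39/42
In lowest terms: 13/14


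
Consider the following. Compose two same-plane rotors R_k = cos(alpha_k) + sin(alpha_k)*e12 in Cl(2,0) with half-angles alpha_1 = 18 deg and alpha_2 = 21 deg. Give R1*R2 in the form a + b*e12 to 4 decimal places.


Same-plane rotors commute and their half-angles add:
R1*R2 = cos(a1 + a2) + sin(a1 + a2)*e12.
a1 + a2 = 18 + 21 = 39 deg
cos(39 deg) = 0.7771
sin(39 deg) = 0.6293
R1*R2 = 0.7771 + 0.6293*e12
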